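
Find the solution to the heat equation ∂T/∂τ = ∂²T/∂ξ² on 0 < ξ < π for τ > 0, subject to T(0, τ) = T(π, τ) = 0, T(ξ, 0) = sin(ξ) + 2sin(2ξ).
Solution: Using separation of variables T = X(ξ)G(τ):
Eigenfunctions: sin(nξ), n = 1, 2, 3, ...
General solution: T(ξ, τ) = Σ c_n sin(nξ) exp(-n² τ)
Matching T(ξ,0) = sin(ξ) + 2sin(2ξ) term by term: c_1=1, c_2=2.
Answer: T(ξ, τ) = exp(-τ)sin(ξ) + 2exp(-4τ)sin(2ξ)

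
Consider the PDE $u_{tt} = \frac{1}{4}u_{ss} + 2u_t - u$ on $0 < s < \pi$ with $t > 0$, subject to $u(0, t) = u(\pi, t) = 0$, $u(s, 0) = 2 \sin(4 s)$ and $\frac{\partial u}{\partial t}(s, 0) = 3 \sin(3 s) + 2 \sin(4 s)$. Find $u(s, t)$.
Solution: Substitute $u = e^{t}w$.
Then $u_t = e^{t}(w_t + w)$, $u_{tt} = e^{t}(w_{tt} + 2w_t + w)$, $u_{ss} = e^{t}w_{ss}$; substituting and dividing by $e^{t}$, the lower-order terms cancel: $w_{tt} = \frac{1}{4}w_{ss}$ (standard wave equation).
Data for $w$: $w(s,0) = u(s,0) = 2 \sin(4 s)$; $w_t(s,0) = u_t(s,0) - u(s,0) = 3 \sin(3 s)$. The boundary conditions carry over: $w(0,t) = w(\pi,t) = 0$.
Separating variables: $w = \sum [A_n \cos(\omega_n t) + B_n \sin(\omega_n t)] \sin(ns)$, $\omega_n = n/2$. From ICs ($B_n$ = velocity coefficient / $\omega_n$): $A_4=2, B_3=2$.
So $w(s,t) = 2 \sin(3 s) \sin(3 t/2) + 2 \sin(4 s) \cos(2 t)$, and $u(s,t) = e^{t}w(s,t)$.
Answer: $u(s, t) = 2 e^{t} \sin(3 s) \sin(3 t/2) + 2 e^{t} \sin(4 s) \cos(2 t)$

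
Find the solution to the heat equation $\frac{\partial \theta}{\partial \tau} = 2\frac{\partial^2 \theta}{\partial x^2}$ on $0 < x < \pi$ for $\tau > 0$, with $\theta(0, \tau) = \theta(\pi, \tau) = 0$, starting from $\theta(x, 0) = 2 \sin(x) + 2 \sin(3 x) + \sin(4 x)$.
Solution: Using separation of variables $\theta = X(x)G(\tau)$:
Eigenfunctions: $\sin(nx)$, $n = 1, 2, 3, \ldots$
General solution: $\theta(x, \tau) = \sum c_n \sin(nx) e^{-2n^2 \tau}$
Matching $\theta(x,0) = 2 \sin(x) + 2 \sin(3 x) + \sin(4 x)$ term by term: $c_1=2, c_3=2, c_4=1$.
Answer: $\theta(x, \tau) = 2 e^{-2 \tau} \sin(x) + 2 e^{-18 \tau} \sin(3 x) + e^{-32 \tau} \sin(4 x)$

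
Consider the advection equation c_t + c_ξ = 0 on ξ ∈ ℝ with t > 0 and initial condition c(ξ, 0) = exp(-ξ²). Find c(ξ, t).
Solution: By characteristics (dξ/dt = 1), c(ξ,t) = f(ξ - t) with f = c(·, 0).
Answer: c(ξ, t) = exp(-(-t + ξ)²)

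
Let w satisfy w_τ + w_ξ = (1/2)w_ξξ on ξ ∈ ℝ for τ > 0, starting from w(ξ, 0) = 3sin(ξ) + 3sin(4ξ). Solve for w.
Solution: Change to a moving frame: let η = ξ - τ, σ = τ and write w(ξ,τ) = u(η,σ).
By the chain rule w_τ = u_σ - u_η, w_ξ = u_η, w_ξξ = u_ηη.
Then w_τ + w_ξ = u_σ: the advection term cancels and the PDE becomes the heat equation u_σ = (1/2)u_ηη on η ∈ ℝ.
Initial data: u(η,0) = w(η,0) = 3sin(η) + 3sin(4η).
On η ∈ ℝ each mode satisfies (sin(nη))″ = -n² sin(nη), so exp(-n²σ/2) sin(nη) solves the heat equation; by superposition u(η,σ) = Σ c_n exp(-n²σ/2) sin(nη).
Reading off the coefficients: c_1=3, c_4=3, so u(η,σ) = 3exp(-8σ)sin(4η) + 3exp(-σ/2)sin(η).
Substituting back η = ξ - τ, σ = τ: w(ξ,τ) = u(ξ - τ, τ).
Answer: w(ξ, τ) = 3exp(-8τ)sin(4ξ - 4τ) + 3exp(-τ/2)sin(ξ - τ)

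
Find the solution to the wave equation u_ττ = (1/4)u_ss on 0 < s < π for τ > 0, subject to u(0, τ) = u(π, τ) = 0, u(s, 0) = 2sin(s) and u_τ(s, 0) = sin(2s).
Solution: Using separation of variables u = X(s)T(τ):
Eigenfunctions: sin(ns), n = 1, 2, 3, ...
General solution: u(s, τ) = Σ [A_n cos(n τ/2) + B_n sin(n τ/2)] sin(ns)
From u(s,0) = 2sin(s): A_1=2. From u_τ(s,0) = sin(2s), using u_τ(s,0) = Σ ω_n B_n sin(ns) with ω_n = n/2: B_2 = 1/1 = 1.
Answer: u(s, τ) = 2sin(s)cos(τ/2) + sin(2s)sin(τ)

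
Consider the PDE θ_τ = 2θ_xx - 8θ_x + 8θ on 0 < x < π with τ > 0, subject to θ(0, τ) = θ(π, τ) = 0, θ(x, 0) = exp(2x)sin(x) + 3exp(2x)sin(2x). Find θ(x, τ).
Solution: Substitute θ = exp(2x)u.
Then θ_x = exp(2x)(u_x + 2u), θ_xx = exp(2x)(u_xx + 4u_x + 4u), θ_τ = exp(2x)u_τ; substituting and dividing by exp(2x), the lower-order terms cancel: u_τ = 2u_xx (standard heat equation).
Data for u: u(x,0) = exp(-2x)θ(x,0) = sin(x) + 3sin(2x). The boundary conditions carry over: u(0,τ) = u(π,τ) = 0.
Separating variables: u = Σ c_n exp(-2n²τ) sin(nx). From u(x,0) = sin(x) + 3sin(2x): c_1=1, c_2=3.
So u(x,τ) = exp(-2τ)sin(x) + 3exp(-8τ)sin(2x), and θ(x,τ) = exp(2x)u(x,τ).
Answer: θ(x, τ) = exp(2x)exp(-2τ)sin(x) + 3exp(2x)exp(-8τ)sin(2x)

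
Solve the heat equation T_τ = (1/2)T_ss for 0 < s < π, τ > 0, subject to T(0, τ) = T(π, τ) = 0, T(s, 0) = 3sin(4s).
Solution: Separating variables: T = Σ c_n exp(-n²τ/2) sin(ns). From T(s,0) = 3sin(4s): c_4=3.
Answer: T(s, τ) = 3exp(-8τ)sin(4s)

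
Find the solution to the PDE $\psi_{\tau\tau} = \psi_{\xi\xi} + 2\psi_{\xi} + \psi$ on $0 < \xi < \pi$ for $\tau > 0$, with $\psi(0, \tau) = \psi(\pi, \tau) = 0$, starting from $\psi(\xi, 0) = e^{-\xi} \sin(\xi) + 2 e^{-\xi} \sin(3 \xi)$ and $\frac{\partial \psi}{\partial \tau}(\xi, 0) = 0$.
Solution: Substitute $\psi = e^{-\xi}u$, i.e. $u = e^{\xi}\psi$.
By the product rule, $\psi_{\xi} = e^{-\xi}(u_{\xi} - u)$, $\psi_{\xi\xi} = e^{-\xi}(u_{\xi\xi} - 2u_{\xi} + u)$, $\psi_{\tau\tau} = e^{-\xi}u_{\tau\tau}$.
Substituting into the PDE and dividing by $e^{-\xi}$: $u_{\tau\tau} = (u_{\xi\xi} - 2u_{\xi} + u) + 2(u_{\xi} - u) + u$.
The lower-order terms cancel, leaving the standard wave equation $u_{\tau\tau} = u_{\xi\xi}$.
Initial data for $u$: $u(\xi,0) = e^{\xi}\psi(\xi,0) = \sin(\xi) + 2 \sin(3 \xi)$; $u_{\tau}(\xi,0) = e^{\xi}\psi_{\tau}(\xi,0) = 0$. The boundary conditions carry over: $u(0,\tau) = u(\pi,\tau) = 0$.
Solve for $u$:
  Using separation of variables $u = X(\xi)T(\tau)$:
  Eigenfunctions: $\sin(n\xi)$, $n = 1, 2, 3, \ldots$
  General solution: $u(\xi, \tau) = \sum [A_n \cos(n \tau) + B_n \sin(n \tau)] \sin(n\xi)$
  From $u(\xi,0) = \sin(\xi) + 2 \sin(3 \xi)$: $A_1=1, A_3=2$. From $u_{\tau}(\xi,0) = 0$: all $B_n = 0$.
Hence $u(\xi,\tau) = \sin(\xi) \cos(\tau) + 2 \sin(3 \xi) \cos(3 \tau)$.
Transform back: $\psi(\xi,\tau) = e^{-\xi}u(\xi,\tau)$.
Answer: $\psi(\xi, \tau) = e^{-\xi} \sin(\xi) \cos(\tau) + 2 e^{-\xi} \sin(3 \xi) \cos(3 \tau)$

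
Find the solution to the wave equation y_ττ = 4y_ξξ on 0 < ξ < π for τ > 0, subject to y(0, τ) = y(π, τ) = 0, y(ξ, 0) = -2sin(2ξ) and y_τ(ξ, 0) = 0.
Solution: Using separation of variables y = X(ξ)T(τ):
Eigenfunctions: sin(nξ), n = 1, 2, 3, ...
General solution: y(ξ, τ) = Σ [A_n cos(2n τ) + B_n sin(2n τ)] sin(nξ)
From y(ξ,0) = -2sin(2ξ): A_2=-2. From y_τ(ξ,0) = 0: all B_n = 0.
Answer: y(ξ, τ) = -2sin(2ξ)cos(4τ)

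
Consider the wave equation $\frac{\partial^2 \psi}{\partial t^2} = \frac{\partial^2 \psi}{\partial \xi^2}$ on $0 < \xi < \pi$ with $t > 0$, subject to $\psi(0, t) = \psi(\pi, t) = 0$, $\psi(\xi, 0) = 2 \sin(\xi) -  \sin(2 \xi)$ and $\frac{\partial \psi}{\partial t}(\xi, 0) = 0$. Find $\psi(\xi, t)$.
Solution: Using separation of variables $\psi = X(\xi)T(t)$:
Eigenfunctions: $\sin(n\xi)$, $n = 1, 2, 3, \ldots$
General solution: $\psi(\xi, t) = \sum [A_n \cos(n t) + B_n \sin(n t)] \sin(n\xi)$
From $\psi(\xi,0) = 2 \sin(\xi) - \sin(2 \xi)$: $A_1=2, A_2=-1$. From $\psi_t(\xi,0) = 0$: all $B_n = 0$.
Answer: $\psi(\xi, t) = 2 \sin(\xi) \cos(t) -  \sin(2 \xi) \cos(2 t)$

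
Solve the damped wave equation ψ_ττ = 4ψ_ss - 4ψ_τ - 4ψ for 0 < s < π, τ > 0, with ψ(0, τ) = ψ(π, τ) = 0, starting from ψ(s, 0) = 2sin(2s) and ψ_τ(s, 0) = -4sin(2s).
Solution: Substitute ψ = exp(-2τ)u.
Then ψ_τ = exp(-2τ)(u_τ - 2u), ψ_ττ = exp(-2τ)(u_ττ - 4u_τ + 4u), ψ_ss = exp(-2τ)u_ss; substituting and dividing by exp(-2τ), the lower-order terms cancel: u_ττ = 4u_ss (standard wave equation).
Data for u: u(s,0) = ψ(s,0) = 2sin(2s); u_τ(s,0) = ψ_τ(s,0) + 2ψ(s,0) = 0. The boundary conditions carry over: u(0,τ) = u(π,τ) = 0.
Separating variables: u = Σ [A_n cos(ω_n τ) + B_n sin(ω_n τ)] sin(ns), ω_n = 2n. From ICs: A_2=2.
So u(s,τ) = 2sin(2s)cos(4τ), and ψ(s,τ) = exp(-2τ)u(s,τ).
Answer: ψ(s, τ) = 2exp(-2τ)sin(2s)cos(4τ)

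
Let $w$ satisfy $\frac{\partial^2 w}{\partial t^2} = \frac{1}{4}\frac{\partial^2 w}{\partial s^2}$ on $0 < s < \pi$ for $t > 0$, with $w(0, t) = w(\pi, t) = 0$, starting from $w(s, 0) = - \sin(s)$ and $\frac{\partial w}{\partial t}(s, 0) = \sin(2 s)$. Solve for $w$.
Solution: Separating variables: $w = \sum [A_n \cos(\omega_n t) + B_n \sin(\omega_n t)] \sin(ns)$, $\omega_n = n/2$. From ICs ($B_n$ = velocity coefficient / $\omega_n$): $A_1=-1, B_2=1$.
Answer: $w(s, t) = - \sin(s) \cos(t/2) + \sin(2 s) \sin(t)$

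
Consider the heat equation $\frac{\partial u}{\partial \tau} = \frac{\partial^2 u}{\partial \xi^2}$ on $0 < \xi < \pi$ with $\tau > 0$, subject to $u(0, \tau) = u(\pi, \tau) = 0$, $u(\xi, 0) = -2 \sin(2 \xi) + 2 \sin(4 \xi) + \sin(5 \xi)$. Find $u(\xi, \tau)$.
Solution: Using separation of variables $u = X(\xi)T(\tau)$:
Eigenfunctions: $\sin(n\xi)$, $n = 1, 2, 3, \ldots$
General solution: $u(\xi, \tau) = \sum c_n \sin(n\xi) e^{-n^2 \tau}$
Matching $u(\xi,0) = -2 \sin(2 \xi) + 2 \sin(4 \xi) + \sin(5 \xi)$ term by term: $c_2=-2, c_4=2, c_5=1$.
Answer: $u(\xi, \tau) = -2 e^{-4 \tau} \sin(2 \xi) + 2 e^{-16 \tau} \sin(4 \xi) + e^{-25 \tau} \sin(5 \xi)$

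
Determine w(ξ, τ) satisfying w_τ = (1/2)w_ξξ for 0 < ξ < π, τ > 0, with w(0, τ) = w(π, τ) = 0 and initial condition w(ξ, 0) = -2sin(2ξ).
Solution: Separating variables: w = Σ c_n exp(-n²τ/2) sin(nξ). From w(ξ,0) = -2sin(2ξ): c_2=-2.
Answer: w(ξ, τ) = -2exp(-2τ)sin(2ξ)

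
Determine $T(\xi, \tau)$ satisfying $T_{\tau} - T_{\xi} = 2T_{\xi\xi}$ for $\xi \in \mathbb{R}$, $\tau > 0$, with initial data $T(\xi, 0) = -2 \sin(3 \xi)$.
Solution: Change to a moving frame: let $\eta = \xi + \tau$, $\sigma = \tau$ and write $T(\xi,\tau) = u(\eta,\sigma)$.
By the chain rule $T_{\tau} = u_{\sigma} + u_{\eta}$, $T_{\xi} = u_{\eta}$, $T_{\xi\xi} = u_{\eta\eta}$.
Then $T_{\tau} - T_{\xi} = u_{\sigma}$: the advection term cancels and the PDE becomes the heat equation $u_{\sigma} = 2u_{\eta\eta}$ on $\eta \in \mathbb{R}$.
Initial data: $u(\eta,0) = T(\eta,0) = -2 \sin(3 \eta)$.
On $\eta \in \mathbb{R}$ each mode satisfies $(\sin(n\eta))'' = -n^2 \sin(n\eta)$, so $e^{-2n^2\sigma} \sin(n\eta)$ solves the heat equation; by superposition $u(\eta,\sigma) = \sum c_n e^{-2n^2\sigma} \sin(n\eta)$.
Reading off the coefficients: $c_3=-2$, so $u(\eta,\sigma) = -2 e^{-18 \sigma} \sin(3 \eta)$.
Substituting back $\eta = \xi + \tau$, $\sigma = \tau$: $T(\xi,\tau) = u(\xi + \tau, \tau)$.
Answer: $T(\xi, \tau) = -2 e^{-18 \tau} \sin(3 \tau + 3 \xi)$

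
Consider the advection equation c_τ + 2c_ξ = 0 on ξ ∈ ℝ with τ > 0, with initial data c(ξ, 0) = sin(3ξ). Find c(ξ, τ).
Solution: By characteristics (dξ/dτ = 2), c(ξ,τ) = f(ξ - 2τ) with f = c(·, 0).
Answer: c(ξ, τ) = sin(3ξ - 6τ)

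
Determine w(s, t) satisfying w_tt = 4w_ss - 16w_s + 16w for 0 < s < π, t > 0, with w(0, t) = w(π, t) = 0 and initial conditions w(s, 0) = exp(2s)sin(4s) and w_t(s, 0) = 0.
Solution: Substitute w = exp(2s)u, i.e. u = exp(-2s)w.
By the product rule, w_s = exp(2s)(u_s + 2u), w_ss = exp(2s)(u_ss + 4u_s + 4u), w_tt = exp(2s)u_tt.
Substituting into the PDE and dividing by exp(2s): u_tt = 4(u_ss + 4u_s + 4u) - 16(u_s + 2u) + 16u.
The lower-order terms cancel, leaving the standard wave equation u_tt = 4u_ss.
Initial data for u: u(s,0) = exp(-2s)w(s,0) = sin(4s); u_t(s,0) = exp(-2s)w_t(s,0) = 0. The boundary conditions carry over: u(0,t) = u(π,t) = 0.
Solve for u:
  Using separation of variables u = X(s)T(t):
  Eigenfunctions: sin(ns), n = 1, 2, 3, ...
  General solution: u(s, t) = Σ [A_n cos(2n t) + B_n sin(2n t)] sin(ns)
  From u(s,0) = sin(4s): A_4=1. From u_t(s,0) = 0: all B_n = 0.
Hence u(s,t) = sin(4s)cos(8t).
Transform back: w(s,t) = exp(2s)u(s,t).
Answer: w(s, t) = exp(2s)sin(4s)cos(8t)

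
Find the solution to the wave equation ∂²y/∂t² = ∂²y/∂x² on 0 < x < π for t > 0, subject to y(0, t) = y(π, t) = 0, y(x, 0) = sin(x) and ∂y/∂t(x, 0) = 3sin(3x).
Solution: Using separation of variables y = X(x)T(t):
Eigenfunctions: sin(nx), n = 1, 2, 3, ...
General solution: y(x, t) = Σ [A_n cos(n t) + B_n sin(n t)] sin(nx)
From y(x,0) = sin(x): A_1=1. From y_t(x,0) = 3sin(3x), using y_t(x,0) = Σ ω_n B_n sin(nx) with ω_n = n: B_3 = 3/3 = 1.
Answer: y(x, t) = sin(3t)sin(3x) + sin(x)cos(t)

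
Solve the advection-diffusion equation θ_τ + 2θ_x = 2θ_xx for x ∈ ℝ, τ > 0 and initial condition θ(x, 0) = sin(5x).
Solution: Moving frame: η = x - 2τ, σ = τ, θ = u(η,σ), so θ_τ = u_σ - 2u_η and θ_xx = u_ηη.
Hence θ_τ + 2θ_x = u_σ and the PDE becomes the heat equation u_σ = 2u_ηη on η ∈ ℝ.
Initial data: u(η,0) = θ(η,0) = sin(5η). Each mode sin(nη) decays as exp(-2n²σ) on ℝ, so u(η,σ) = Σ c_n exp(-2n²σ) sin(nη) with c_5=1: u(η,σ) = exp(-50σ)sin(5η).
Substituting back: θ(x,τ) = u(x - 2τ, τ).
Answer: θ(x, τ) = exp(-50τ)sin(5x - 10τ)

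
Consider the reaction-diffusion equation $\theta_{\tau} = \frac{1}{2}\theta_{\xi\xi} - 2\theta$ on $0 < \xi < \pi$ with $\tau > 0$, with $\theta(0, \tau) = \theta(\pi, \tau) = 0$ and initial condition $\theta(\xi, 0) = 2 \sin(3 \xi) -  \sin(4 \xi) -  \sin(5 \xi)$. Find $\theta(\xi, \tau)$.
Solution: Substitute $\theta = e^{-2\tau}u$.
Then $\theta_{\tau} = e^{-2\tau}(u_{\tau} - 2u)$, $\theta_{\xi\xi} = e^{-2\tau}u_{\xi\xi}$; substituting and dividing by $e^{-2\tau}$, the lower-order terms cancel: $u_{\tau} = \frac{1}{2}u_{\xi\xi}$ (standard heat equation).
Data for $u$: $u(\xi,0) = \theta(\xi,0) = 2 \sin(3 \xi) - \sin(4 \xi) - \sin(5 \xi)$. The boundary conditions carry over: $u(0,\tau) = u(\pi,\tau) = 0$.
Separating variables: $u = \sum c_n e^{-n^2\tau/2} \sin(n\xi)$. From $u(\xi,0) = 2 \sin(3 \xi) - \sin(4 \xi) - \sin(5 \xi)$: $c_3=2, c_4=-1, c_5=-1$.
So $u(\xi,\tau) = - e^{-8 \tau} \sin(4 \xi) + 2 e^{-9 \tau/2} \sin(3 \xi) - e^{-25 \tau/2} \sin(5 \xi)$, and $\theta(\xi,\tau) = e^{-2\tau}u(\xi,\tau)$.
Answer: $\theta(\xi, \tau) = - e^{-10 \tau} \sin(4 \xi) + 2 e^{-13 \tau/2} \sin(3 \xi) -  e^{-29 \tau/2} \sin(5 \xi)$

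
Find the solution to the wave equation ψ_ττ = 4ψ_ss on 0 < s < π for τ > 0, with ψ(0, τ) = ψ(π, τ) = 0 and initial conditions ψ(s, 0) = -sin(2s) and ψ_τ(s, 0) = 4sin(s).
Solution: Using separation of variables ψ = X(s)T(τ):
Eigenfunctions: sin(ns), n = 1, 2, 3, ...
General solution: ψ(s, τ) = Σ [A_n cos(2n τ) + B_n sin(2n τ)] sin(ns)
From ψ(s,0) = -sin(2s): A_2=-1. From ψ_τ(s,0) = 4sin(s), using ψ_τ(s,0) = Σ ω_n B_n sin(ns) with ω_n = 2n: B_1 = 4/2 = 2.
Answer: ψ(s, τ) = 2sin(s)sin(2τ) - sin(2s)cos(4τ)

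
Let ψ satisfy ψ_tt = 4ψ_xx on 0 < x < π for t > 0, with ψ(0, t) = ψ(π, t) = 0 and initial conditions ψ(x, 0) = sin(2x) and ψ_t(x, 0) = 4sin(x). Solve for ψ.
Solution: Separating variables: ψ = Σ [A_n cos(ω_n t) + B_n sin(ω_n t)] sin(nx), ω_n = 2n. From ICs (B_n = velocity coefficient / ω_n): A_2=1, B_1=2.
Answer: ψ(x, t) = 2sin(2t)sin(x) + sin(2x)cos(4t)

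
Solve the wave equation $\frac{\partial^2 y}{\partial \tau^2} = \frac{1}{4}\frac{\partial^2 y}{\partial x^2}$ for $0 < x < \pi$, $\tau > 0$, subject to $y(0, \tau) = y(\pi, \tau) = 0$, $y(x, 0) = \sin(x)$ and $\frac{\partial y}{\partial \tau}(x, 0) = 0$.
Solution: Using separation of variables $y = X(x)T(\tau)$:
Eigenfunctions: $\sin(nx)$, $n = 1, 2, 3, \ldots$
General solution: $y(x, \tau) = \sum [A_n \cos(n \tau/2) + B_n \sin(n \tau/2)] \sin(nx)$
From $y(x,0) = \sin(x)$: $A_1=1$. From $y_{\tau}(x,0) = 0$: all $B_n = 0$.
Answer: $y(x, \tau) = \sin(x) \cos(\tau/2)$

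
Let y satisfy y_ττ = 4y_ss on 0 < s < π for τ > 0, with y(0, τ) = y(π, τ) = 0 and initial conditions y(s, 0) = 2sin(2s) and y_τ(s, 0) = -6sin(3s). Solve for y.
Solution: Using separation of variables y = X(s)T(τ):
Eigenfunctions: sin(ns), n = 1, 2, 3, ...
General solution: y(s, τ) = Σ [A_n cos(2n τ) + B_n sin(2n τ)] sin(ns)
From y(s,0) = 2sin(2s): A_2=2. From y_τ(s,0) = -6sin(3s), using y_τ(s,0) = Σ ω_n B_n sin(ns) with ω_n = 2n: B_3 = (-6)/6 = -1.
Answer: y(s, τ) = 2sin(2s)cos(4τ) - sin(3s)sin(6τ)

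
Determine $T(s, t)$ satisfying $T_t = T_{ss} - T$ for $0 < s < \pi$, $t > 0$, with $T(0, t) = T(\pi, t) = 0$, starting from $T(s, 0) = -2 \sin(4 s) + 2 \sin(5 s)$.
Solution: Substitute $T = e^{-t}u$.
Then $T_t = e^{-t}(u_t - u)$, $T_{ss} = e^{-t}u_{ss}$; substituting and dividing by $e^{-t}$, the lower-order terms cancel: $u_t = u_{ss}$ (standard heat equation).
Data for $u$: $u(s,0) = T(s,0) = -2 \sin(4 s) + 2 \sin(5 s)$. The boundary conditions carry over: $u(0,t) = u(\pi,t) = 0$.
Separating variables: $u = \sum c_n e^{-n^2t} \sin(ns)$. From $u(s,0) = -2 \sin(4 s) + 2 \sin(5 s)$: $c_4=-2, c_5=2$.
So $u(s,t) = -2 e^{-16 t} \sin(4 s) + 2 e^{-25 t} \sin(5 s)$, and $T(s,t) = e^{-t}u(s,t)$.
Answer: $T(s, t) = -2 e^{-17 t} \sin(4 s) + 2 e^{-26 t} \sin(5 s)$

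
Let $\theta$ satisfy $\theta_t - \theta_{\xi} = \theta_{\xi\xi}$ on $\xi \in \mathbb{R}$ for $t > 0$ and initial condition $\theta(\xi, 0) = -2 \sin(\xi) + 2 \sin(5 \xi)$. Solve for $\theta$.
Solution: Moving frame: $\eta = \xi + t$, $\sigma = t$, $\theta = u(\eta,\sigma)$, so $\theta_t = u_{\sigma} + u_{\eta}$ and $\theta_{\xi\xi} = u_{\eta\eta}$.
Hence $\theta_t - \theta_{\xi} = u_{\sigma}$ and the PDE becomes the heat equation $u_{\sigma} = u_{\eta\eta}$ on $\eta \in \mathbb{R}$.
Initial data: $u(\eta,0) = \theta(\eta,0) = -2 \sin(\eta) + 2 \sin(5 \eta)$. Each mode $\sin(n\eta)$ decays as $e^{-n^2\sigma}$ on $\mathbb{R}$, so $u(\eta,\sigma) = \sum c_n e^{-n^2\sigma} \sin(n\eta)$ with $c_1=-2, c_5=2$: $u(\eta,\sigma) = -2 e^{-\sigma} \sin(\eta) + 2 e^{-25 \sigma} \sin(5 \eta)$.
Substituting back: $\theta(\xi,t) = u(\xi + t, t)$.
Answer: $\theta(\xi, t) = -2 e^{-t} \sin(\xi + t) + 2 e^{-25 t} \sin(5 \xi + 5 t)$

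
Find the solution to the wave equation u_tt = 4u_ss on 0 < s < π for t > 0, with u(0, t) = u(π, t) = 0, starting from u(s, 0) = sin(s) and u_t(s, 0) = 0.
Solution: Separating variables: u = Σ [A_n cos(ω_n t) + B_n sin(ω_n t)] sin(ns), ω_n = 2n. From ICs: A_1=1.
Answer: u(s, t) = sin(s)cos(2t)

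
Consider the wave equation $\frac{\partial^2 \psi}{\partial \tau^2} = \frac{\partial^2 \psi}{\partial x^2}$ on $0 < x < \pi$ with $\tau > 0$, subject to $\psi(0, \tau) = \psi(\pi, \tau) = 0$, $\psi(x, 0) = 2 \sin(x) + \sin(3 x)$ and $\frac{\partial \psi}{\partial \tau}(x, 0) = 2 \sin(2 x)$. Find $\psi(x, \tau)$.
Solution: Separating variables: $\psi = \sum [A_n \cos(\omega_n \tau) + B_n \sin(\omega_n \tau)] \sin(nx)$, $\omega_n = n$. From ICs ($B_n$ = velocity coefficient / $\omega_n$): $A_1=2, A_3=1, B_2=1$.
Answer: $\psi(x, \tau) = \sin(2 \tau) \sin(2 x) + 2 \sin(x) \cos(\tau) + \sin(3 x) \cos(3 \tau)$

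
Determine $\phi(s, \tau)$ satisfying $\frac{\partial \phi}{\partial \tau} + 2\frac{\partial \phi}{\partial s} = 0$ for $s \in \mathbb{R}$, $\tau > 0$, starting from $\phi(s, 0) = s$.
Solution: By characteristics ($ds/d\tau = 2$), $\phi(s,\tau) = f(s - 2\tau)$ with $f = \phi( \cdot , 0)$.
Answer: $\phi(s, \tau) = -2 \tau + s$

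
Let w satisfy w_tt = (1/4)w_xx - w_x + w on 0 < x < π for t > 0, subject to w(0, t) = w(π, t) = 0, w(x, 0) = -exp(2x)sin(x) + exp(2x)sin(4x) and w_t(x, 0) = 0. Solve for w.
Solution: Substitute w = exp(2x)u.
Then w_x = exp(2x)(u_x + 2u), w_xx = exp(2x)(u_xx + 4u_x + 4u), w_tt = exp(2x)u_tt; substituting and dividing by exp(2x), the lower-order terms cancel: u_tt = (1/4)u_xx (standard wave equation).
Data for u: u(x,0) = exp(-2x)w(x,0) = -sin(x) + sin(4x); u_t(x,0) = exp(-2x)w_t(x,0) = 0. The boundary conditions carry over: u(0,t) = u(π,t) = 0.
Separating variables: u = Σ [A_n cos(ω_n t) + B_n sin(ω_n t)] sin(nx), ω_n = n/2. From ICs: A_1=-1, A_4=1.
So u(x,t) = -sin(x)cos(t/2) + sin(4x)cos(2t), and w(x,t) = exp(2x)u(x,t).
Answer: w(x, t) = -exp(2x)sin(x)cos(t/2) + exp(2x)sin(4x)cos(2t)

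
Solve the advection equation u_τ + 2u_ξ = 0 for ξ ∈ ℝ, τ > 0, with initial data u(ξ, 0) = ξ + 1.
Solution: By method of characteristics (waves move right with speed 2):
Along characteristics ξ - 2τ = const, u is constant, so u(ξ,τ) = f(ξ - 2τ) with f = u(·, 0).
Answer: u(ξ, τ) = ξ - 2τ + 1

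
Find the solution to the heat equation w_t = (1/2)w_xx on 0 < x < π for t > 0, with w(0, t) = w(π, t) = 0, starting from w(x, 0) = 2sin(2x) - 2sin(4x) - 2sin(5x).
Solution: Using separation of variables w = X(x)T(t):
Eigenfunctions: sin(nx), n = 1, 2, 3, ...
General solution: w(x, t) = Σ c_n sin(nx) exp(-n² t/2)
Matching w(x,0) = 2sin(2x) - 2sin(4x) - 2sin(5x) term by term: c_2=2, c_4=-2, c_5=-2.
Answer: w(x, t) = 2exp(-2t)sin(2x) - 2exp(-8t)sin(4x) - 2exp(-25t/2)sin(5x)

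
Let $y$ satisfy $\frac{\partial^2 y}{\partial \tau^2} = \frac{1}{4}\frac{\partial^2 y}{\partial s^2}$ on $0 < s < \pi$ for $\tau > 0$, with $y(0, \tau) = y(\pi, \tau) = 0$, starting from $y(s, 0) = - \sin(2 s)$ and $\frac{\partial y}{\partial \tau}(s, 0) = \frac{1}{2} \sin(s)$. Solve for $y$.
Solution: Separating variables: $y = \sum [A_n \cos(\omega_n \tau) + B_n \sin(\omega_n \tau)] \sin(ns)$, $\omega_n = n/2$. From ICs ($B_n$ = velocity coefficient / $\omega_n$): $A_2=-1, B_1=1$.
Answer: $y(s, \tau) = \sin(\tau/2) \sin(s) -  \sin(2 s) \cos(\tau)$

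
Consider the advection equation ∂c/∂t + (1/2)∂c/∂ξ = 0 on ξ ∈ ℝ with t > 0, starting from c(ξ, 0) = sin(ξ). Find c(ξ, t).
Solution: By method of characteristics (waves move right with speed 1/2):
Along characteristics ξ - (1/2)t = const, c is constant, so c(ξ,t) = f(ξ - (1/2)t) with f = c(·, 0).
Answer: c(ξ, t) = -sin(t/2 - ξ)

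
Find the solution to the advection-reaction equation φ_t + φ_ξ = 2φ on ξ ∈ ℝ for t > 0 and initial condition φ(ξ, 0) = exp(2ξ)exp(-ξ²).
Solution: Substitute φ = exp(2ξ)u.
Then φ_ξ = exp(2ξ)(u_ξ + 2u), φ_t = exp(2ξ)u_t; substituting and dividing by exp(2ξ), the lower-order terms cancel: u_t + u_ξ = 0 (standard advection equation).
Data for u: u(ξ,0) = exp(-2ξ)φ(ξ,0) = exp(-ξ²).
By characteristics (dξ/dt = 1), u(ξ,t) = f(ξ - t) with f = u(·, 0).
So u(ξ,t) = exp(-(-t + ξ)²), and φ(ξ,t) = exp(2ξ)u(ξ,t).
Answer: φ(ξ, t) = exp(2ξ)exp(-(-t + ξ)²)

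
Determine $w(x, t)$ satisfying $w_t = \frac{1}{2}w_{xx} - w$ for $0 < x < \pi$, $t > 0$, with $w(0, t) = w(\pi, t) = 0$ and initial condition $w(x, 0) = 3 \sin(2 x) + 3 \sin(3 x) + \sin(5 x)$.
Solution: Substitute $w = e^{-t}u$.
Then $w_t = e^{-t}(u_t - u)$, $w_{xx} = e^{-t}u_{xx}$; substituting and dividing by $e^{-t}$, the lower-order terms cancel: $u_t = \frac{1}{2}u_{xx}$ (standard heat equation).
Data for $u$: $u(x,0) = w(x,0) = 3 \sin(2 x) + 3 \sin(3 x) + \sin(5 x)$. The boundary conditions carry over: $u(0,t) = u(\pi,t) = 0$.
Separating variables: $u = \sum c_n e^{-n^2t/2} \sin(nx)$. From $u(x,0) = 3 \sin(2 x) + 3 \sin(3 x) + \sin(5 x)$: $c_2=3, c_3=3, c_5=1$.
So $u(x,t) = 3 e^{-2 t} \sin(2 x) + 3 e^{-9 t/2} \sin(3 x) + e^{-25 t/2} \sin(5 x)$, and $w(x,t) = e^{-t}u(x,t)$.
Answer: $w(x, t) = 3 e^{-3 t} \sin(2 x) + 3 e^{-11 t/2} \sin(3 x) + e^{-27 t/2} \sin(5 x)$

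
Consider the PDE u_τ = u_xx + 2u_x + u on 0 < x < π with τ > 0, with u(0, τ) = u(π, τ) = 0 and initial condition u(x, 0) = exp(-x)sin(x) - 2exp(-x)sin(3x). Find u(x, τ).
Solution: Substitute u = exp(-x)w, i.e. w = exp(x)u.
By the product rule, u_x = exp(-x)(w_x - w), u_xx = exp(-x)(w_xx - 2w_x + w), u_τ = exp(-x)w_τ.
Substituting into the PDE and dividing by exp(-x): w_τ = (w_xx - 2w_x + w) + 2(w_x - w) + w.
The lower-order terms cancel, leaving the standard heat equation w_τ = w_xx.
Initial data for w: w(x,0) = exp(x)u(x,0) = sin(x) - 2sin(3x). The boundary conditions carry over: w(0,τ) = w(π,τ) = 0.
Solve for w:
  Using separation of variables w = X(x)T(τ):
  Eigenfunctions: sin(nx), n = 1, 2, 3, ...
  General solution: w(x, τ) = Σ c_n sin(nx) exp(-n² τ)
  Matching w(x,0) = sin(x) - 2sin(3x) term by term: c_1=1, c_3=-2.
Hence w(x,τ) = exp(-τ)sin(x) - 2exp(-9τ)sin(3x).
Transform back: u(x,τ) = exp(-x)w(x,τ).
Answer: u(x, τ) = exp(-x)exp(-τ)sin(x) - 2exp(-x)exp(-9τ)sin(3x)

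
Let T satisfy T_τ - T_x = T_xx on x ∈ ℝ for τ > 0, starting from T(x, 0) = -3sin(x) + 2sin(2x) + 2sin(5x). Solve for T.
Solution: Moving frame: η = x + τ, σ = τ, T = u(η,σ), so T_τ = u_σ + u_η and T_xx = u_ηη.
Hence T_τ - T_x = u_σ and the PDE becomes the heat equation u_σ = u_ηη on η ∈ ℝ.
Initial data: u(η,0) = T(η,0) = -3sin(η) + 2sin(2η) + 2sin(5η). Each mode sin(nη) decays as exp(-n²σ) on ℝ, so u(η,σ) = Σ c_n exp(-n²σ) sin(nη) with c_1=-3, c_2=2, c_5=2: u(η,σ) = -3exp(-σ)sin(η) + 2exp(-4σ)sin(2η) + 2exp(-25σ)sin(5η).
Substituting back: T(x,τ) = u(x + τ, τ).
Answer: T(x, τ) = -3exp(-τ)sin(x + τ) + 2exp(-4τ)sin(2x + 2τ) + 2exp(-25τ)sin(5x + 5τ)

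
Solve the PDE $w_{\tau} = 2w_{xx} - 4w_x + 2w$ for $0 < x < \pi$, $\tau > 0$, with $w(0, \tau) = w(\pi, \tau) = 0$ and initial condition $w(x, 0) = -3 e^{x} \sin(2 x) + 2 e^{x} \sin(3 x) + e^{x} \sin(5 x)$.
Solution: Substitute $w = e^{x}u$, i.e. $u = e^{-x}w$.
By the product rule, $w_x = e^{x}(u_x + u)$, $w_{xx} = e^{x}(u_{xx} + 2u_x + u)$, $w_{\tau} = e^{x}u_{\tau}$.
Substituting into the PDE and dividing by $e^{x}$: $u_{\tau} = 2(u_{xx} + 2u_x + u) - 4(u_x + u) + 2u$.
The lower-order terms cancel, leaving the standard heat equation $u_{\tau} = 2u_{xx}$.
Initial data for $u$: $u(x,0) = e^{-x}w(x,0) = -3 \sin(2 x) + 2 \sin(3 x) + \sin(5 x)$. The boundary conditions carry over: $u(0,\tau) = u(\pi,\tau) = 0$.
Solve for $u$:
  Using separation of variables $u = X(x)T(\tau)$:
  Eigenfunctions: $\sin(nx)$, $n = 1, 2, 3, \ldots$
  General solution: $u(x, \tau) = \sum c_n \sin(nx) e^{-2n^2 \tau}$
  Matching $u(x,0) = -3 \sin(2 x) + 2 \sin(3 x) + \sin(5 x)$ term by term: $c_2=-3, c_3=2, c_5=1$.
Hence $u(x,\tau) = -3 e^{-8 \tau} \sin(2 x) + 2 e^{-18 \tau} \sin(3 x) + e^{-50 \tau} \sin(5 x)$.
Transform back: $w(x,\tau) = e^{x}u(x,\tau)$.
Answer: $w(x, \tau) = -3 e^{-8 \tau} e^{x} \sin(2 x) + 2 e^{-18 \tau} e^{x} \sin(3 x) + e^{-50 \tau} e^{x} \sin(5 x)$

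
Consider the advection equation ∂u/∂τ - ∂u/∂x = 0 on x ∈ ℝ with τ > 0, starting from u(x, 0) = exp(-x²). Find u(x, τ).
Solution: By method of characteristics (waves move left with speed 1):
Along characteristics x + τ = const, u is constant, so u(x,τ) = f(x + τ) with f = u(·, 0).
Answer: u(x, τ) = exp(-(x + τ)²)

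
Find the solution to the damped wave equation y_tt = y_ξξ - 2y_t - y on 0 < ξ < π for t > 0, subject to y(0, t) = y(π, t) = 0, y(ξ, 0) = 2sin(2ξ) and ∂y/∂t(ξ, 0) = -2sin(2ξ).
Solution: Substitute y = exp(-t)u, i.e. u = exp(t)y.
By the product rule, y_t = exp(-t)(u_t - u), y_tt = exp(-t)(u_tt - 2u_t + u), y_ξξ = exp(-t)u_ξξ.
Substituting into the PDE and dividing by exp(-t): u_tt - 2u_t + u = u_ξξ - 2(u_t - u) - u.
The lower-order terms cancel, leaving the standard wave equation u_tt = u_ξξ.
Initial data for u: u(ξ,0) = y(ξ,0) = 2sin(2ξ); u_t(ξ,0) = y_t(ξ,0) + y(ξ,0) = 0. The boundary conditions carry over: u(0,t) = u(π,t) = 0.
Solve for u:
  Using separation of variables u = X(ξ)T(t):
  Eigenfunctions: sin(nξ), n = 1, 2, 3, ...
  General solution: u(ξ, t) = Σ [A_n cos(n t) + B_n sin(n t)] sin(nξ)
  From u(ξ,0) = 2sin(2ξ): A_2=2. From u_t(ξ,0) = 0: all B_n = 0.
Hence u(ξ,t) = 2sin(2ξ)cos(2t).
Transform back: y(ξ,t) = exp(-t)u(ξ,t).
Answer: y(ξ, t) = 2exp(-t)sin(2ξ)cos(2t)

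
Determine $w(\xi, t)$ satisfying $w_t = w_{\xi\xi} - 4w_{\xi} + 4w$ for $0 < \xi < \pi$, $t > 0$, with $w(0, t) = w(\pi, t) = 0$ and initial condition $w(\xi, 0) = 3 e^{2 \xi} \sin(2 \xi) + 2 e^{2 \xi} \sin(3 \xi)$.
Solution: Substitute $w = e^{2\xi}u$.
Then $w_{\xi} = e^{2\xi}(u_{\xi} + 2u)$, $w_{\xi\xi} = e^{2\xi}(u_{\xi\xi} + 4u_{\xi} + 4u)$, $w_t = e^{2\xi}u_t$; substituting and dividing by $e^{2\xi}$, the lower-order terms cancel: $u_t = u_{\xi\xi}$ (standard heat equation).
Data for $u$: $u(\xi,0) = e^{-2\xi}w(\xi,0) = 3 \sin(2 \xi) + 2 \sin(3 \xi)$. The boundary conditions carry over: $u(0,t) = u(\pi,t) = 0$.
Separating variables: $u = \sum c_n e^{-n^2t} \sin(n\xi)$. From $u(\xi,0) = 3 \sin(2 \xi) + 2 \sin(3 \xi)$: $c_2=3, c_3=2$.
So $u(\xi,t) = 3 e^{-4 t} \sin(2 \xi) + 2 e^{-9 t} \sin(3 \xi)$, and $w(\xi,t) = e^{2\xi}u(\xi,t)$.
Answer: $w(\xi, t) = 3 e^{2 \xi} e^{-4 t} \sin(2 \xi) + 2 e^{2 \xi} e^{-9 t} \sin(3 \xi)$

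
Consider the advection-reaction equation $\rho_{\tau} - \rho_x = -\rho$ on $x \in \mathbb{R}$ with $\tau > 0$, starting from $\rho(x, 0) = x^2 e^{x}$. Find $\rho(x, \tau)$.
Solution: Substitute $\rho = e^{x}u$, i.e. $u = e^{-x}\rho$.
By the product rule, $\rho_x = e^{x}(u_x + u)$, $\rho_{\tau} = e^{x}u_{\tau}$.
Substituting into the PDE and dividing by $e^{x}$: $u_{\tau} - (u_x + u) = -u$.
The lower-order terms cancel, leaving the standard advection equation $u_{\tau} - u_x = 0$.
Initial data for $u$: $u(x,0) = e^{-x}\rho(x,0) = x^2$.
Solve for $u$:
  By method of characteristics (waves move left with speed 1):
  Along characteristics $x + \tau =$ const, $u$ is constant, so $u(x,\tau) = f(x + \tau)$ with $f = u( \cdot , 0)$.
Hence $u(x,\tau) = x^2 + 2 x \tau + \tau^2$.
Transform back: $\rho(x,\tau) = e^{x}u(x,\tau)$.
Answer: $\rho(x, \tau) = \tau^2 e^{x} + 2 \tau x e^{x} + x^2 e^{x}$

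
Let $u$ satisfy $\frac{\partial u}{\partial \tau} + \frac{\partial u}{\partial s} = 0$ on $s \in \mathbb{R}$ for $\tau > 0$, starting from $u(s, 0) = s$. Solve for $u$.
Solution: By characteristics ($ds/d\tau = 1$), $u(s,\tau) = f(s - \tau)$ with $f = u( \cdot , 0)$.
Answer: $u(s, \tau) = - \tau + s$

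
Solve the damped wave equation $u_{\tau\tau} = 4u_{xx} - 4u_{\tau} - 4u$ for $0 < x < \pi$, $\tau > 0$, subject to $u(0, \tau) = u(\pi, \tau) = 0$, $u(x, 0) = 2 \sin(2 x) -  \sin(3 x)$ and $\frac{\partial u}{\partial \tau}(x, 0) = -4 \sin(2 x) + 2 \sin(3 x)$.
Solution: Substitute $u = e^{-2\tau}w$, i.e. $w = e^{2\tau}u$.
By the product rule, $u_{\tau} = e^{-2\tau}(w_{\tau} - 2w)$, $u_{\tau\tau} = e^{-2\tau}(w_{\tau\tau} - 4w_{\tau} + 4w)$, $u_{xx} = e^{-2\tau}w_{xx}$.
Substituting into the PDE and dividing by $e^{-2\tau}$: $w_{\tau\tau} - 4w_{\tau} + 4w = 4w_{xx} - 4(w_{\tau} - 2w) - 4w$.
The lower-order terms cancel, leaving the standard wave equation $w_{\tau\tau} = 4w_{xx}$.
Initial data for $w$: $w(x,0) = u(x,0) = 2 \sin(2 x) - \sin(3 x)$; $w_{\tau}(x,0) = u_{\tau}(x,0) + 2u(x,0) = 0$. The boundary conditions carry over: $w(0,\tau) = w(\pi,\tau) = 0$.
Solve for $w$:
  Using separation of variables $w = X(x)T(\tau)$:
  Eigenfunctions: $\sin(nx)$, $n = 1, 2, 3, \ldots$
  General solution: $w(x, \tau) = \sum [A_n \cos(2n \tau) + B_n \sin(2n \tau)] \sin(nx)$
  From $w(x,0) = 2 \sin(2 x) - \sin(3 x)$: $A_2=2, A_3=-1$. From $w_{\tau}(x,0) = 0$: all $B_n = 0$.
Hence $w(x,\tau) = 2 \sin(2 x) \cos(4 \tau) - \sin(3 x) \cos(6 \tau)$.
Transform back: $u(x,\tau) = e^{-2\tau}w(x,\tau)$.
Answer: $u(x, \tau) = 2 e^{-2 \tau} \sin(2 x) \cos(4 \tau) -  e^{-2 \tau} \sin(3 x) \cos(6 \tau)$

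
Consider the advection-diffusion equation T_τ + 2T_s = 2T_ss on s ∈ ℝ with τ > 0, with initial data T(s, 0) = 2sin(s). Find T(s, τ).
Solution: Moving frame: η = s - 2τ, σ = τ, T = u(η,σ), so T_τ = u_σ - 2u_η and T_ss = u_ηη.
Hence T_τ + 2T_s = u_σ and the PDE becomes the heat equation u_σ = 2u_ηη on η ∈ ℝ.
Initial data: u(η,0) = T(η,0) = 2sin(η). Each mode sin(nη) decays as exp(-2n²σ) on ℝ, so u(η,σ) = Σ c_n exp(-2n²σ) sin(nη) with c_1=2: u(η,σ) = 2exp(-2σ)sin(η).
Substituting back: T(s,τ) = u(s - 2τ, τ).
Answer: T(s, τ) = 2exp(-2τ)sin(s - 2τ)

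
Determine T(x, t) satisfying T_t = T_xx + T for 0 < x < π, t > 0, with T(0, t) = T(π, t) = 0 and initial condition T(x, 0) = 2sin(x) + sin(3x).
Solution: Substitute T = exp(t)u, i.e. u = exp(-t)T.
By the product rule, T_t = exp(t)(u_t + u), T_xx = exp(t)u_xx.
Substituting into the PDE and dividing by exp(t): u_t + u = u_xx + u.
The lower-order terms cancel, leaving the standard heat equation u_t = u_xx.
Initial data for u: u(x,0) = T(x,0) = 2sin(x) + sin(3x). The boundary conditions carry over: u(0,t) = u(π,t) = 0.
Solve for u:
  Using separation of variables u = X(x)G(t):
  Eigenfunctions: sin(nx), n = 1, 2, 3, ...
  General solution: u(x, t) = Σ c_n sin(nx) exp(-n² t)
  Matching u(x,0) = 2sin(x) + sin(3x) term by term: c_1=2, c_3=1.
Hence u(x,t) = 2exp(-t)sin(x) + exp(-9t)sin(3x).
Transform back: T(x,t) = exp(t)u(x,t).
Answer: T(x, t) = 2sin(x) + exp(-8t)sin(3x)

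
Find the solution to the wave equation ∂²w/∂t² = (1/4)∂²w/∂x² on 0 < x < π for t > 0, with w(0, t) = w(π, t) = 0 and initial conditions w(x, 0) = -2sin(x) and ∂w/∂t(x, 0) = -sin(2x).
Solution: Separating variables: w = Σ [A_n cos(ω_n t) + B_n sin(ω_n t)] sin(nx), ω_n = n/2. From ICs (B_n = velocity coefficient / ω_n): A_1=-2, B_2=-1.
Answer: w(x, t) = -sin(t)sin(2x) - 2sin(x)cos(t/2)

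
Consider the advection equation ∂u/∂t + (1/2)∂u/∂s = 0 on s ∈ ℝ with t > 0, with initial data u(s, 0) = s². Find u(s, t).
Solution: By method of characteristics (waves move right with speed 1/2):
Along characteristics s - (1/2)t = const, u is constant, so u(s,t) = f(s - (1/2)t) with f = u(·, 0).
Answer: u(s, t) = s² - st + (1/4)t²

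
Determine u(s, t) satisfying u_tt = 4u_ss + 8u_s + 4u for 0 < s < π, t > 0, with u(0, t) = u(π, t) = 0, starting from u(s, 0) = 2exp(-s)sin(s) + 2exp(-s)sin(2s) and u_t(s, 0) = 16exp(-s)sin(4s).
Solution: Substitute u = exp(-s)w, i.e. w = exp(s)u.
By the product rule, u_s = exp(-s)(w_s - w), u_ss = exp(-s)(w_ss - 2w_s + w), u_tt = exp(-s)w_tt.
Substituting into the PDE and dividing by exp(-s): w_tt = 4(w_ss - 2w_s + w) + 8(w_s - w) + 4w.
The lower-order terms cancel, leaving the standard wave equation w_tt = 4w_ss.
Initial data for w: w(s,0) = exp(s)u(s,0) = 2sin(s) + 2sin(2s); w_t(s,0) = exp(s)u_t(s,0) = 16sin(4s). The boundary conditions carry over: w(0,t) = w(π,t) = 0.
Solve for w:
  Using separation of variables w = X(s)T(t):
  Eigenfunctions: sin(ns), n = 1, 2, 3, ...
  General solution: w(s, t) = Σ [A_n cos(2n t) + B_n sin(2n t)] sin(ns)
  From w(s,0) = 2sin(s) + 2sin(2s): A_1=2, A_2=2. From w_t(s,0) = 16sin(4s), using w_t(s,0) = Σ ω_n B_n sin(ns) with ω_n = 2n: B_4 = 16/8 = 2.
Hence w(s,t) = 2sin(s)cos(2t) + 2sin(2s)cos(4t) + 2sin(4s)sin(8t).
Transform back: u(s,t) = exp(-s)w(s,t).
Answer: u(s, t) = 2exp(-s)sin(s)cos(2t) + 2exp(-s)sin(2s)cos(4t) + 2exp(-s)sin(4s)sin(8t)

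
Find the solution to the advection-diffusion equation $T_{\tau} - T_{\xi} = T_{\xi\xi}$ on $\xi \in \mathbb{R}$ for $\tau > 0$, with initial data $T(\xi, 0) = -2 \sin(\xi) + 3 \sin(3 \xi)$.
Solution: Moving frame: $\eta = \xi + \tau$, $\sigma = \tau$, $T = u(\eta,\sigma)$, so $T_{\tau} = u_{\sigma} + u_{\eta}$ and $T_{\xi\xi} = u_{\eta\eta}$.
Hence $T_{\tau} - T_{\xi} = u_{\sigma}$ and the PDE becomes the heat equation $u_{\sigma} = u_{\eta\eta}$ on $\eta \in \mathbb{R}$.
Initial data: $u(\eta,0) = T(\eta,0) = -2 \sin(\eta) + 3 \sin(3 \eta)$. Each mode $\sin(n\eta)$ decays as $e^{-n^2\sigma}$ on $\mathbb{R}$, so $u(\eta,\sigma) = \sum c_n e^{-n^2\sigma} \sin(n\eta)$ with $c_1=-2, c_3=3$: $u(\eta,\sigma) = -2 e^{-\sigma} \sin(\eta) + 3 e^{-9 \sigma} \sin(3 \eta)$.
Substituting back: $T(\xi,\tau) = u(\xi + \tau, \tau)$.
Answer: $T(\xi, \tau) = -2 e^{-\tau} \sin(\tau + \xi) + 3 e^{-9 \tau} \sin(3 \tau + 3 \xi)$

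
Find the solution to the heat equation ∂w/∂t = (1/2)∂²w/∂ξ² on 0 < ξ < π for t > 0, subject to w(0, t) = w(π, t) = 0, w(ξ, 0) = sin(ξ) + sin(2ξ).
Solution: Separating variables: w = Σ c_n exp(-n²t/2) sin(nξ). From w(ξ,0) = sin(ξ) + sin(2ξ): c_1=1, c_2=1.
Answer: w(ξ, t) = exp(-2t)sin(2ξ) + exp(-t/2)sin(ξ)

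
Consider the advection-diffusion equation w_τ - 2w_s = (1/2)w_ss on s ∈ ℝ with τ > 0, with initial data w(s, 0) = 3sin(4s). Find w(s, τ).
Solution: Change to a moving frame: let η = s + 2τ, σ = τ and write w(s,τ) = u(η,σ).
By the chain rule w_τ = u_σ + 2u_η, w_s = u_η, w_ss = u_ηη.
Then w_τ - 2w_s = u_σ: the advection term cancels and the PDE becomes the heat equation u_σ = (1/2)u_ηη on η ∈ ℝ.
Initial data: u(η,0) = w(η,0) = 3sin(4η).
On η ∈ ℝ each mode satisfies (sin(nη))″ = -n² sin(nη), so exp(-n²σ/2) sin(nη) solves the heat equation; by superposition u(η,σ) = Σ c_n exp(-n²σ/2) sin(nη).
Reading off the coefficients: c_4=3, so u(η,σ) = 3exp(-8σ)sin(4η).
Substituting back η = s + 2τ, σ = τ: w(s,τ) = u(s + 2τ, τ).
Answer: w(s, τ) = 3exp(-8τ)sin(4s + 8τ)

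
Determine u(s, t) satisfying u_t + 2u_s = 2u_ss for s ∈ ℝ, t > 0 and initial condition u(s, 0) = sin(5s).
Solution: Moving frame: η = s - 2t, σ = t, u = w(η,σ), so u_t = w_σ - 2w_η and u_ss = w_ηη.
Hence u_t + 2u_s = w_σ and the PDE becomes the heat equation w_σ = 2w_ηη on η ∈ ℝ.
Initial data: w(η,0) = u(η,0) = sin(5η). Each mode sin(nη) decays as exp(-2n²σ) on ℝ, so w(η,σ) = Σ c_n exp(-2n²σ) sin(nη) with c_5=1: w(η,σ) = exp(-50σ)sin(5η).
Substituting back: u(s,t) = w(s - 2t, t).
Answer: u(s, t) = exp(-50t)sin(5s - 10t)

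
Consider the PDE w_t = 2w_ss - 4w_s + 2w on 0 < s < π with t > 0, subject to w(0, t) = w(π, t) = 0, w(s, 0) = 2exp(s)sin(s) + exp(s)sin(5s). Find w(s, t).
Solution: Substitute w = exp(s)u.
Then w_s = exp(s)(u_s + u), w_ss = exp(s)(u_ss + 2u_s + u), w_t = exp(s)u_t; substituting and dividing by exp(s), the lower-order terms cancel: u_t = 2u_ss (standard heat equation).
Data for u: u(s,0) = exp(-s)w(s,0) = 2sin(s) + sin(5s). The boundary conditions carry over: u(0,t) = u(π,t) = 0.
Separating variables: u = Σ c_n exp(-2n²t) sin(ns). From u(s,0) = 2sin(s) + sin(5s): c_1=2, c_5=1.
So u(s,t) = 2exp(-2t)sin(s) + exp(-50t)sin(5s), and w(s,t) = exp(s)u(s,t).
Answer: w(s, t) = 2exp(s)exp(-2t)sin(s) + exp(s)exp(-50t)sin(5s)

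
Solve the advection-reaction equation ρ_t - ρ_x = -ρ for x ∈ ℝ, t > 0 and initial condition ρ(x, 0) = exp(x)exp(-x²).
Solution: Substitute ρ = exp(x)u.
Then ρ_x = exp(x)(u_x + u), ρ_t = exp(x)u_t; substituting and dividing by exp(x), the lower-order terms cancel: u_t - u_x = 0 (standard advection equation).
Data for u: u(x,0) = exp(-x)ρ(x,0) = exp(-x²).
By characteristics (dx/dt = -1), u(x,t) = f(x + t) with f = u(·, 0).
So u(x,t) = exp(-(t + x)²), and ρ(x,t) = exp(x)u(x,t).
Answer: ρ(x, t) = exp(x)exp(-(t + x)²)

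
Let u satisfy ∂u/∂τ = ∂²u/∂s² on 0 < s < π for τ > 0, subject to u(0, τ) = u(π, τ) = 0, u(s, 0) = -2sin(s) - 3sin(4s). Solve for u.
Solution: Separating variables: u = Σ c_n exp(-n²τ) sin(ns). From u(s,0) = -2sin(s) - 3sin(4s): c_1=-2, c_4=-3.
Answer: u(s, τ) = -2exp(-τ)sin(s) - 3exp(-16τ)sin(4s)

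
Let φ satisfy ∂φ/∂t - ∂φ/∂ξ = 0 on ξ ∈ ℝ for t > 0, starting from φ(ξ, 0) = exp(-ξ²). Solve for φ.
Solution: By characteristics (dξ/dt = -1), φ(ξ,t) = f(ξ + t) with f = φ(·, 0).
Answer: φ(ξ, t) = exp(-(t + ξ)²)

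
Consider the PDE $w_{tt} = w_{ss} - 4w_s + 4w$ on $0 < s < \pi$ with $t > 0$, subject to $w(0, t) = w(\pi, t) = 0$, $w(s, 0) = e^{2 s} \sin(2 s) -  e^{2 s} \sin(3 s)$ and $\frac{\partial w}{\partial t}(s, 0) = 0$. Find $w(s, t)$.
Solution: Substitute $w = e^{2s}u$, i.e. $u = e^{-2s}w$.
By the product rule, $w_s = e^{2s}(u_s + 2u)$, $w_{ss} = e^{2s}(u_{ss} + 4u_s + 4u)$, $w_{tt} = e^{2s}u_{tt}$.
Substituting into the PDE and dividing by $e^{2s}$: $u_{tt} = (u_{ss} + 4u_s + 4u) - 4(u_s + 2u) + 4u$.
The lower-order terms cancel, leaving the standard wave equation $u_{tt} = u_{ss}$.
Initial data for $u$: $u(s,0) = e^{-2s}w(s,0) = \sin(2 s) - \sin(3 s)$; $u_t(s,0) = e^{-2s}w_t(s,0) = 0$. The boundary conditions carry over: $u(0,t) = u(\pi,t) = 0$.
Solve for $u$:
  Using separation of variables $u = X(s)T(t)$:
  Eigenfunctions: $\sin(ns)$, $n = 1, 2, 3, \ldots$
  General solution: $u(s, t) = \sum [A_n \cos(n t) + B_n \sin(n t)] \sin(ns)$
  From $u(s,0) = \sin(2 s) - \sin(3 s)$: $A_2=1, A_3=-1$. From $u_t(s,0) = 0$: all $B_n = 0$.
Hence $u(s,t) = \sin(2 s) \cos(2 t) - \sin(3 s) \cos(3 t)$.
Transform back: $w(s,t) = e^{2s}u(s,t)$.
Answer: $w(s, t) = e^{2 s} \sin(2 s) \cos(2 t) -  e^{2 s} \sin(3 s) \cos(3 t)$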